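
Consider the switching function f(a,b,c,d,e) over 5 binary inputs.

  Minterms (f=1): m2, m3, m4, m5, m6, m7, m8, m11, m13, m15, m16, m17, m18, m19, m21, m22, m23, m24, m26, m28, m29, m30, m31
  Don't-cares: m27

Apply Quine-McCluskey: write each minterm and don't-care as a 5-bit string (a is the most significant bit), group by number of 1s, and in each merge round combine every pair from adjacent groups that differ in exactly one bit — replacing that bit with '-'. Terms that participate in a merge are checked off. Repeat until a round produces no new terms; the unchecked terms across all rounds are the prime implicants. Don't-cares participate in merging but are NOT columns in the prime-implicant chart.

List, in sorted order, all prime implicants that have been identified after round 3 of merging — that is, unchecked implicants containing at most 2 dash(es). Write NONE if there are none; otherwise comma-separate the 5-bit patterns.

-1000, 001--, 1-0-0, 10--1, 100--, 11--0, 111--

Round 0: 00010✓ 00011✓ 00100✓ 00101✓ 00110✓ 00111✓ 01000✓ 01011✓ 01101✓ 01111✓ 10000✓ 10001✓ 10010✓ 10011✓ 10101✓ 10110✓ 10111✓ 11000✓ 11010✓ 11011✓ 11100✓ 11101✓ 11110✓ 11111✓
Round 1: -0010✓ -0011✓ -0101✓ -0110✓ -0111✓ -1000 -1011✓ -1101✓ -1111✓ 0-011✓ 0-101✓ 0-111✓ 00-10✓ 00-11✓ 0001-✓ 001-0✓ 001-1✓ 0010-✓ 0011-✓ 01-11✓ 011-1✓ 1-000✓ 1-010✓ 1-011✓ 1-101✓ 1-110✓ 1-111✓ 10-01✓ 10-10✓ 10-11✓ 100-0✓ 100-1✓ 1000-✓ 1001-✓ 101-1✓ 1011-✓ 11-00✓ 11-10✓ 11-11✓ 110-0✓ 1101-✓ 111-0✓ 111-1✓ 1110-✓ 1111-✓
Round 2: --011✓ --101✓ --111✓ -0-10✓ -0-11✓ -001-✓ -01-1✓ -011-✓ -1-11✓ -11-1✓ 0--11✓ 0-1-1✓ 00-1-✓ 001-- 1--10✓ 1--11✓ 1-0-0 1-01-✓ 1-1-1✓ 1-11-✓ 10--1 10-1-✓ 100-- 11--0 11-1-✓ 111--
Round 3: ---11 --1-1 -0-1- 1--1-
PIs = {---11, --1-1, -0-1-, -1000, 001--, 1--1-, 1-0-0, 10--1, 100--, 11--0, 111--}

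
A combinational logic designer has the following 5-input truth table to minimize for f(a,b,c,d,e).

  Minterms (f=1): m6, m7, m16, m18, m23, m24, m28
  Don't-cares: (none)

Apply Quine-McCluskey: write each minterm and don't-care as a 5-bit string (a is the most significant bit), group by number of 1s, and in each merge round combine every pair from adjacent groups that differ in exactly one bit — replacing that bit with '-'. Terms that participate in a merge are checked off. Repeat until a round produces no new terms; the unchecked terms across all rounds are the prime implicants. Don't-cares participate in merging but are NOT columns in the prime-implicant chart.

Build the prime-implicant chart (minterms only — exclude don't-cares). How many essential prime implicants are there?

4

[col 0] 00110*, 00111*, 10000*, 10010*, 10111*, 11000*, 11100*
[col 1] -0111, 0011-, 1-000, 100-0, 11-00
Prime implicants: -0111, 0011-, 1-000, 100-0, 11-00
PI chart (minterm → PIs covering it):
  6 | 0011-  (sole → essential)
  7 | -0111,0011-
  16 | 1-000,100-0
  18 | 100-0  (sole → essential)
  23 | -0111  (sole → essential)
  24 | 1-000,11-00
  28 | 11-00  (sole → essential)
Essential prime implicants: -0111, 0011-, 100-0, 11-00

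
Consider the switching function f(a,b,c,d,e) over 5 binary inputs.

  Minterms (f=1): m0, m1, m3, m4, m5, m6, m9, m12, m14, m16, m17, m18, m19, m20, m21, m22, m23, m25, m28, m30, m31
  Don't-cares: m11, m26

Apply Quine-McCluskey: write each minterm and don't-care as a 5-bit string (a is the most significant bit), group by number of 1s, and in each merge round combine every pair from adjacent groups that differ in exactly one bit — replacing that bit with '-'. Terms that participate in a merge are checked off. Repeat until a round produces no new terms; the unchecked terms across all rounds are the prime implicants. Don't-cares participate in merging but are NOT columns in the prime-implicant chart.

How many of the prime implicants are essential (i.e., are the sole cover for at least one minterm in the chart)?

4

size-2^0 implicants → 00000(✓)  00001(✓)  00011(✓)  00100(✓)  00101(✓)  00110(✓)  01001(✓)  01011(✓)  01100(✓)  01110(✓)  10000(✓)  10001(✓)  10010(✓)  10011(✓)  10100(✓)  10101(✓)  10110(✓)  10111(✓)  11001(✓)  11010(✓)  11100(✓)  11110(✓)  11111(✓)
size-2^1 implicants → -0000(✓)  -0001(✓)  -0011(✓)  -0100(✓)  -0101(✓)  -0110(✓)  -1001(✓)  -1100(✓)  -1110(✓)  0-001(✓)  0-011(✓)  0-100(✓)  0-110(✓)  00-00(✓)  00-01(✓)  000-1(✓)  0000-(✓)  001-0(✓)  0010-(✓)  010-1(✓)  011-0(✓)  1-001(✓)  1-010(✓)  1-100(✓)  1-110(✓)  1-111(✓)  10-00(✓)  10-01(✓)  10-10(✓)  10-11(✓)  100-0(✓)  100-1(✓)  1000-(✓)  1001-(✓)  101-0(✓)  101-1(✓)  1010-(✓)  1011-(✓)  11-10(✓)  111-0(✓)  1111-(✓)
size-2^2 implicants → --001  --100(✓)  --110(✓)  -0-00(✓)  -0-01(✓)  -00-1  -000-(✓)  -01-0(✓)  -010-(✓)  -11-0(✓)  0-0-1  0-1-0(✓)  00-0-(✓)  1--10  1-1-0(✓)  1-11-  10--0(✓)  10--1(✓)  10-0-(✓)  10-1-(✓)  100--(✓)  101--(✓)
size-2^3 implicants → --1-0  -0-0-  10---
Unchecked terms (primes): --001, --1-0, -0-0-, -00-1, 0-0-1, 1--10, 1-11-, 10---
Minterm coverage:
  m0 ⊆ -0-0- [E]
  m1 ⊆ --001,-0-0-,-00-1,0-0-1
  m3 ⊆ -00-1,0-0-1
  m4 ⊆ --1-0,-0-0-
  m5 ⊆ -0-0- [E]
  m6 ⊆ --1-0 [E]
  m9 ⊆ --001,0-0-1
  m12 ⊆ --1-0 [E]
  m14 ⊆ --1-0 [E]
  m16 ⊆ -0-0-,10---
  m17 ⊆ --001,-0-0-,-00-1,10---
  m18 ⊆ 1--10,10---
  m19 ⊆ -00-1,10---
  m20 ⊆ --1-0,-0-0-,10---
  m21 ⊆ -0-0-,10---
  m22 ⊆ --1-0,1--10,1-11-,10---
  m23 ⊆ 1-11-,10---
  m25 ⊆ --001 [E]
  m28 ⊆ --1-0 [E]
  m30 ⊆ --1-0,1--10,1-11-
  m31 ⊆ 1-11- [E]
E = {--001, --1-0, -0-0-, 1-11-}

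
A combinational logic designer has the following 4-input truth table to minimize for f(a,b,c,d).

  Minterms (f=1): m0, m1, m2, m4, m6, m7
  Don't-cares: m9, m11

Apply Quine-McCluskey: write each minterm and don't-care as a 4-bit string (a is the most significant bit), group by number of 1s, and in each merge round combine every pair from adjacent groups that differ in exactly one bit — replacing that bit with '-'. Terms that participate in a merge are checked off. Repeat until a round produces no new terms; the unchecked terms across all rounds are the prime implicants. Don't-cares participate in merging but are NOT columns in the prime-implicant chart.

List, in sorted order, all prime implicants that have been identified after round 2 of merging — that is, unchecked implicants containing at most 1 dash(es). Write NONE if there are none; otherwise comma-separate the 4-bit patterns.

-001, 000-, 011-, 10-1

Round 0: 0000✓ 0001✓ 0010✓ 0100✓ 0110✓ 0111✓ 1001✓ 1011✓
Round 1: -001 0-00✓ 0-10✓ 00-0✓ 000- 01-0✓ 011- 10-1
Round 2: 0--0
PIs = {-001, 0--0, 000-, 011-, 10-1}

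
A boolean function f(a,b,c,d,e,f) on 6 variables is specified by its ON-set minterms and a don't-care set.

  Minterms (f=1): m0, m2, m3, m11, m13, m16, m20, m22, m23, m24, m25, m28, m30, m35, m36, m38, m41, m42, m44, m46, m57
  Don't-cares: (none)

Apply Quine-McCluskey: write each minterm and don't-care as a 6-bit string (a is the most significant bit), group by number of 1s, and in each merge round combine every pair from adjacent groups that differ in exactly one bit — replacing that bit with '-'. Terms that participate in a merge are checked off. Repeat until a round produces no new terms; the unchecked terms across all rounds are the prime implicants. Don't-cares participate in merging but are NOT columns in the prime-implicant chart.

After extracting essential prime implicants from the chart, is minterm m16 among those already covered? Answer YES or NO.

NO

size-2^0 implicants → 000000(✓)  000010(✓)  000011(✓)  001011(✓)  001101  010000(✓)  010100(✓)  010110(✓)  010111(✓)  011000(✓)  011001(✓)  011100(✓)  011110(✓)  100011(✓)  100100(✓)  100110(✓)  101001(✓)  101010(✓)  101100(✓)  101110(✓)  111001(✓)
size-2^1 implicants → -00011  -11001  0-0000  00-011  0000-0  00001-  01-000(✓)  01-100(✓)  01-110(✓)  010-00(✓)  0101-0(✓)  01011-  011-00(✓)  01100-  0111-0(✓)  1-1001  10-100(✓)  10-110(✓)  1001-0(✓)  101-10  1011-0(✓)
size-2^2 implicants → 01--00  01-1-0  10-1-0
Unchecked terms (primes): -00011, -11001, 0-0000, 00-011, 0000-0, 00001-, 001101, 01--00, 01-1-0, 01011-, 01100-, 1-1001, 10-1-0, 101-10
Minterm coverage:
  m0 ⊆ 0-0000,0000-0
  m2 ⊆ 0000-0,00001-
  m3 ⊆ -00011,00-011,00001-
  m11 ⊆ 00-011 [E]
  m13 ⊆ 001101 [E]
  m16 ⊆ 0-0000,01--00
  m20 ⊆ 01--00,01-1-0
  m22 ⊆ 01-1-0,01011-
  m23 ⊆ 01011- [E]
  m24 ⊆ 01--00,01100-
  m25 ⊆ -11001,01100-
  m28 ⊆ 01--00,01-1-0
  m30 ⊆ 01-1-0 [E]
  m35 ⊆ -00011 [E]
  m36 ⊆ 10-1-0 [E]
  m38 ⊆ 10-1-0 [E]
  m41 ⊆ 1-1001 [E]
  m42 ⊆ 101-10 [E]
  m44 ⊆ 10-1-0 [E]
  m46 ⊆ 10-1-0,101-10
  m57 ⊆ -11001,1-1001
E = {-00011, 00-011, 001101, 01-1-0, 01011-, 1-1001, 10-1-0, 101-10}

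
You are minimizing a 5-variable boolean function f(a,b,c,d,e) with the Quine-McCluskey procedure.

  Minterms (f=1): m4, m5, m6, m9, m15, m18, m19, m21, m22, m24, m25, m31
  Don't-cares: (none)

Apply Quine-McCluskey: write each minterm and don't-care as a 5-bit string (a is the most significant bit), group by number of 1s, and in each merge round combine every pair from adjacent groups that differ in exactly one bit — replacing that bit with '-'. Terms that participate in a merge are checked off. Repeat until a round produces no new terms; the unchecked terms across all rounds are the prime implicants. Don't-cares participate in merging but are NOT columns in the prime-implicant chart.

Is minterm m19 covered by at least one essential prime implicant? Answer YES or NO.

YES

[col 0] 00100*, 00101*, 00110*, 01001*, 01111*, 10010*, 10011*, 10101*, 10110*, 11000*, 11001*, 11111*
[col 1] -0101, -0110, -1001, -1111, 001-0, 0010-, 10-10, 1001-, 1100-
Prime implicants: -0101, -0110, -1001, -1111, 001-0, 0010-, 10-10, 1001-, 1100-
PI chart (minterm → PIs covering it):
  4 | 001-0,0010-
  5 | -0101,0010-
  6 | -0110,001-0
  9 | -1001  (sole → essential)
  15 | -1111  (sole → essential)
  18 | 10-10,1001-
  19 | 1001-  (sole → essential)
  21 | -0101  (sole → essential)
  22 | -0110,10-10
  24 | 1100-  (sole → essential)
  25 | -1001,1100-
  31 | -1111  (sole → essential)
Essential prime implicants: -0101, -1001, -1111, 1001-, 1100-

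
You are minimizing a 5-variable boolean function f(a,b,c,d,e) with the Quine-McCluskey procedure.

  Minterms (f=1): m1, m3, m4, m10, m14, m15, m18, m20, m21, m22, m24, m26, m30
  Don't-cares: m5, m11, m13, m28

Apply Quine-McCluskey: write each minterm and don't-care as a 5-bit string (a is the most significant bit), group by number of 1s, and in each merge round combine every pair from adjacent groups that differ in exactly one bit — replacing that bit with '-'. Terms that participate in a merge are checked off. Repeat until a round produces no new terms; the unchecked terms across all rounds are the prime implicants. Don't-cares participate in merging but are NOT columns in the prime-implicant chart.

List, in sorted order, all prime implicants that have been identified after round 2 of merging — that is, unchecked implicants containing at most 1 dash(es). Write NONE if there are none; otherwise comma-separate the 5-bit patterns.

0-011, 0-101, 00-01, 000-1, 011-1

Round 0: 00001✓ 00011✓ 00100✓ 00101✓ 01010✓ 01011✓ 01101✓ 01110✓ 01111✓ 10010✓ 10100✓ 10101✓ 10110✓ 11000✓ 11010✓ 11100✓ 11110✓
Round 1: -0100✓ -0101✓ -1010✓ -1110✓ 0-011 0-101 00-01 000-1 0010-✓ 01-10✓ 01-11✓ 0101-✓ 011-1 0111-✓ 1-010✓ 1-100✓ 1-110✓ 10-10✓ 101-0✓ 1010-✓ 11-00✓ 11-10✓ 110-0✓ 111-0✓
Round 2: -010- -1-10 01-1- 1--10 1-1-0 11--0
PIs = {-010-, -1-10, 0-011, 0-101, 00-01, 000-1, 01-1-, 011-1, 1--10, 1-1-0, 11--0}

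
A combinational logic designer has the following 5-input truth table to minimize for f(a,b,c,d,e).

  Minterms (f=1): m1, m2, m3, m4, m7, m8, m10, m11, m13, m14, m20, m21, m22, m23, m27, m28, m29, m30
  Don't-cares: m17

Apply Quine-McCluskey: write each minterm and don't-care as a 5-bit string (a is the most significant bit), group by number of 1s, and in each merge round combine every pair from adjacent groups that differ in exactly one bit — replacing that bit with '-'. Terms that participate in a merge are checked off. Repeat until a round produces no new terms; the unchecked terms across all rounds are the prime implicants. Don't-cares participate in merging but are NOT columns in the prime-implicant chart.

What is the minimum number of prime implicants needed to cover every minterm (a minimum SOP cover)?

Round 0: 00001✓ 00010✓ 00011✓ 00100✓ 00111✓ 01000✓ 01010✓ 01011✓ 01101✓ 01110✓ 10001✓ 10100✓ 10101✓ 10110✓ 10111✓ 11011✓ 11100✓ 11101✓ 11110✓
Round 1: -0001 -0100 -0111 -1011 -1101 -1110 0-010✓ 0-011✓ 00-11 000-1 0001-✓ 01-10 010-0 0101-✓ 1-100✓ 1-101✓ 1-110✓ 10-01 101-0✓ 101-1✓ 1010-✓ 1011-✓ 111-0✓ 1110-✓
Round 2: 0-01- 1-1-0 1-10- 101--
PIs = {-0001, -0100, -0111, -1011, -1101, -1110, 0-01-, 00-11, 000-1, 01-10, 010-0, 1-1-0, 1-10-, 10-01, 101--}
Coverage chart:
  m1: -0001,000-1
  m2: 0-01- ←essential
  m3: 0-01-,00-11,000-1
  m4: -0100 ←essential
  m7: -0111,00-11
  m8: 010-0 ←essential
  m10: 0-01-,01-10,010-0
  m11: -1011,0-01-
  m13: -1101 ←essential
  m14: -1110,01-10
  m20: -0100,1-1-0,1-10-,101--
  m21: 1-10-,10-01,101--
  m22: 1-1-0,101--
  m23: -0111,101--
  m27: -1011 ←essential
  m28: 1-1-0,1-10-
  m29: -1101,1-10-
  m30: -1110,1-1-0
Essential: -0100, -1011, -1101, 0-01-, 010-0
Petrick residual → -0001, -0111, -1110, 1-1-0, 1-10-
Min cover (10 terms): b'c'd'e + b'cd'e' + b'cde + bc'de + bcd'e + bcde' + a'c'd + a'bc'e' + ace' + acd'

10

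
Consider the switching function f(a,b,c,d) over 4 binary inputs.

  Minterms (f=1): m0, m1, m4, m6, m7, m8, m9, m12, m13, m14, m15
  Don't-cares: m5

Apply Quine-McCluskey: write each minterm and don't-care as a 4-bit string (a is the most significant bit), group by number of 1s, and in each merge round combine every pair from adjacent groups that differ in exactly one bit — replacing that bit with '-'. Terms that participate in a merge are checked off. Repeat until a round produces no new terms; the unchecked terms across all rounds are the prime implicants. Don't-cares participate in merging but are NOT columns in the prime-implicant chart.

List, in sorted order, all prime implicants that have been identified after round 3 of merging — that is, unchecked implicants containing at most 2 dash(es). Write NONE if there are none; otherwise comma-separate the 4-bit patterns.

size-2^0 implicants → 0000(✓)  0001(✓)  0100(✓)  0101(✓)  0110(✓)  0111(✓)  1000(✓)  1001(✓)  1100(✓)  1101(✓)  1110(✓)  1111(✓)
size-2^1 implicants → -000(✓)  -001(✓)  -100(✓)  -101(✓)  -110(✓)  -111(✓)  0-00(✓)  0-01(✓)  000-(✓)  01-0(✓)  01-1(✓)  010-(✓)  011-(✓)  1-00(✓)  1-01(✓)  100-(✓)  11-0(✓)  11-1(✓)  110-(✓)  111-(✓)
size-2^2 implicants → --00(✓)  --01(✓)  -00-(✓)  -1-0(✓)  -1-1(✓)  -10-(✓)  -11-(✓)  0-0-(✓)  01--(✓)  1-0-(✓)  11--(✓)
size-2^3 implicants → --0-  -1--
Unchecked terms (primes): --0-, -1--

NONE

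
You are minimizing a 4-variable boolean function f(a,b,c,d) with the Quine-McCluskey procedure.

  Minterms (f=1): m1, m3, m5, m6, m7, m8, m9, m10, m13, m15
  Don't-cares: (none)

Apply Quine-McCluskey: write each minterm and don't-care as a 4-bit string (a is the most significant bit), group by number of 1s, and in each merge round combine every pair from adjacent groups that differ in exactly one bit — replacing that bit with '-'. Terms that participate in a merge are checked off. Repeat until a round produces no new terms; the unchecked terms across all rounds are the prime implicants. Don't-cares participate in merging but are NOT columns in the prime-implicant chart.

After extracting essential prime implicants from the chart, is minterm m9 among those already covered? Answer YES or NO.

size-2^0 implicants → 0001(✓)  0011(✓)  0101(✓)  0110(✓)  0111(✓)  1000(✓)  1001(✓)  1010(✓)  1101(✓)  1111(✓)
size-2^1 implicants → -001(✓)  -101(✓)  -111(✓)  0-01(✓)  0-11(✓)  00-1(✓)  01-1(✓)  011-  1-01(✓)  10-0  100-  11-1(✓)
size-2^2 implicants → --01  -1-1  0--1
Unchecked terms (primes): --01, -1-1, 0--1, 011-, 10-0, 100-
Minterm coverage:
  m1 ⊆ --01,0--1
  m3 ⊆ 0--1 [E]
  m5 ⊆ --01,-1-1,0--1
  m6 ⊆ 011- [E]
  m7 ⊆ -1-1,0--1,011-
  m8 ⊆ 10-0,100-
  m9 ⊆ --01,100-
  m10 ⊆ 10-0 [E]
  m13 ⊆ --01,-1-1
  m15 ⊆ -1-1 [E]
E = {-1-1, 0--1, 011-, 10-0}

NO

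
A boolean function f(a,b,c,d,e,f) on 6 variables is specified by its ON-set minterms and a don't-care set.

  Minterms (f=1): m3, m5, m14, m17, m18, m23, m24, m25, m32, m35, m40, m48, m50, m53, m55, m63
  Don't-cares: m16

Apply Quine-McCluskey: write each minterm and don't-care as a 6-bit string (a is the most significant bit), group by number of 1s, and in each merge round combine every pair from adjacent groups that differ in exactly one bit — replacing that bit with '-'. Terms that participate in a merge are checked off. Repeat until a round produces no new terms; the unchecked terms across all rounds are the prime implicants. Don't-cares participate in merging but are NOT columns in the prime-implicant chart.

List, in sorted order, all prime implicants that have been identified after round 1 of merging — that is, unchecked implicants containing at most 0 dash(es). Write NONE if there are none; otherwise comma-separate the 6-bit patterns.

000101, 001110

Round 0: 000011✓ 000101 001110 010000✓ 010001✓ 010010✓ 010111✓ 011000✓ 011001✓ 100000✓ 100011✓ 101000✓ 110000✓ 110010✓ 110101✓ 110111✓ 111111✓
Round 1: -00011 -10000✓ -10010✓ -10111 01-000✓ 01-001✓ 0100-0✓ 01000-✓ 01100-✓ 1-0000 10-000 11-111 1100-0✓ 1101-1
Round 2: -100-0 01-00-
PIs = {-00011, -100-0, -10111, 000101, 001110, 01-00-, 1-0000, 10-000, 11-111, 1101-1}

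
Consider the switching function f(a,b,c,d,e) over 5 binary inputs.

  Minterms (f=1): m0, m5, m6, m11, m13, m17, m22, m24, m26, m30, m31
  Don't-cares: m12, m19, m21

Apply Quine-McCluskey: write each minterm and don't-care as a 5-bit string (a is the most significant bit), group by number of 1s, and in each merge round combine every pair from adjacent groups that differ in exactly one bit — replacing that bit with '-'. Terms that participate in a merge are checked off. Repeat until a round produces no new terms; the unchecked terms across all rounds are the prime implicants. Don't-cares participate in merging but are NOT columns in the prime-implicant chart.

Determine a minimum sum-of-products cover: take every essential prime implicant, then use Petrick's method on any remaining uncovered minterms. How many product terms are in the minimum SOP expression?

7

size-2^0 implicants → 00000  00101(✓)  00110(✓)  01011  01100(✓)  01101(✓)  10001(✓)  10011(✓)  10101(✓)  10110(✓)  11000(✓)  11010(✓)  11110(✓)  11111(✓)
size-2^1 implicants → -0101  -0110  0-101  0110-  1-110  10-01  100-1  11-10  110-0  1111-
Unchecked terms (primes): -0101, -0110, 0-101, 00000, 01011, 0110-, 1-110, 10-01, 100-1, 11-10, 110-0, 1111-
Minterm coverage:
  m0 ⊆ 00000 [E]
  m5 ⊆ -0101,0-101
  m6 ⊆ -0110 [E]
  m11 ⊆ 01011 [E]
  m13 ⊆ 0-101,0110-
  m17 ⊆ 10-01,100-1
  m22 ⊆ -0110,1-110
  m24 ⊆ 110-0 [E]
  m26 ⊆ 11-10,110-0
  m30 ⊆ 1-110,11-10,1111-
  m31 ⊆ 1111- [E]
E = {-0110, 00000, 01011, 110-0, 1111-}
Petrick residual → 0-101, 10-01
Cover = b'cde' + a'cd'e + a'b'c'd'e' + a'bc'de + ab'd'e + abc'e' + abcd  |cover|=7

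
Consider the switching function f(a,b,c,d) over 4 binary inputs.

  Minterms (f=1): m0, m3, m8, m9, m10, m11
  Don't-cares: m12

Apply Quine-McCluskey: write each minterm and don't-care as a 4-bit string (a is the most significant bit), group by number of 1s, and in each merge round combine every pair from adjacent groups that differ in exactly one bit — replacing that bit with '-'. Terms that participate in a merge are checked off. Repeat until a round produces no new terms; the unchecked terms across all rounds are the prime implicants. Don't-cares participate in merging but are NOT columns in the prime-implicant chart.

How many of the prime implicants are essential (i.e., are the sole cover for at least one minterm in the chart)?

[col 0] 0000*, 0011*, 1000*, 1001*, 1010*, 1011*, 1100*
[col 1] -000, -011, 1-00, 10-0*, 10-1*, 100-*, 101-*
[col 2] 10--
Prime implicants: -000, -011, 1-00, 10--
PI chart (minterm → PIs covering it):
  0 | -000  (sole → essential)
  3 | -011  (sole → essential)
  8 | -000,1-00,10--
  9 | 10--  (sole → essential)
  10 | 10--  (sole → essential)
  11 | -011,10--
Essential prime implicants: -000, -011, 10--

3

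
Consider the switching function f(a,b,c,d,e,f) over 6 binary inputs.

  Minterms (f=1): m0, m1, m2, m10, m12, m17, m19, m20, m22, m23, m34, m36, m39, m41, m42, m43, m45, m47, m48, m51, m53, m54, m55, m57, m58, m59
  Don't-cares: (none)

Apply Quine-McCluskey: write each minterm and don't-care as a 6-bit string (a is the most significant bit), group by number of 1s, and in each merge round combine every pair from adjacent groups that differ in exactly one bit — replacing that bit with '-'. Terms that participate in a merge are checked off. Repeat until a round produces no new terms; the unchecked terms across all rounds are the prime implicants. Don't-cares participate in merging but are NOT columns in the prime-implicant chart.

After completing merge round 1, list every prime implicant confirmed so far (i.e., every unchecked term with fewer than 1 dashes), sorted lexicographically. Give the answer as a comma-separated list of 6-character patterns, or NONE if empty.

001100, 100100, 110000

Round 0: 000000✓ 000001✓ 000010✓ 001010✓ 001100 010001✓ 010011✓ 010100✓ 010110✓ 010111✓ 100010✓ 100100 100111✓ 101001✓ 101010✓ 101011✓ 101101✓ 101111✓ 110000 110011✓ 110101✓ 110110✓ 110111✓ 111001✓ 111010✓ 111011✓
Round 1: -00010✓ -01010✓ -10011✓ -10110✓ -10111✓ 0-0001 00-010✓ 0000-0 00000- 010-11✓ 0100-1 0101-0 01011-✓ 1-0111 1-1001✓ 1-1010✓ 1-1011✓ 10-010✓ 10-111 101-01✓ 101-11✓ 1010-1✓ 10101-✓ 1011-1✓ 11-011 110-11✓ 1101-1 11011-✓ 1110-1✓ 11101-✓
Round 2: -0-010 -10-11 -1011- 1-10-1 1-101- 101--1
PIs = {-0-010, -10-11, -1011-, 0-0001, 0000-0, 00000-, 001100, 0100-1, 0101-0, 1-0111, 1-10-1, 1-101-, 10-111, 100100, 101--1, 11-011, 110000, 1101-1}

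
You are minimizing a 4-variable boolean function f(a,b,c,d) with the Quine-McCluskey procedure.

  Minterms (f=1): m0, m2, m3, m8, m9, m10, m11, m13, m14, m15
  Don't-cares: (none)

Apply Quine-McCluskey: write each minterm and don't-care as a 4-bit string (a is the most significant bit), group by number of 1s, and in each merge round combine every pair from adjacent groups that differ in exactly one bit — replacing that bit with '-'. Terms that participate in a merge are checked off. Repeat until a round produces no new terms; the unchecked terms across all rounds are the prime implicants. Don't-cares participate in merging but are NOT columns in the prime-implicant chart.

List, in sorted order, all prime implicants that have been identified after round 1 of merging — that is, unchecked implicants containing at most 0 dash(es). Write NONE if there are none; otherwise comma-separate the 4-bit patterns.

[col 0] 0000*, 0010*, 0011*, 1000*, 1001*, 1010*, 1011*, 1101*, 1110*, 1111*
[col 1] -000*, -010*, -011*, 00-0*, 001-*, 1-01*, 1-10*, 1-11*, 10-0*, 10-1*, 100-*, 101-*, 11-1*, 111-*
[col 2] -0-0, -01-, 1--1, 1-1-, 10--
Prime implicants: -0-0, -01-, 1--1, 1-1-, 10--

NONE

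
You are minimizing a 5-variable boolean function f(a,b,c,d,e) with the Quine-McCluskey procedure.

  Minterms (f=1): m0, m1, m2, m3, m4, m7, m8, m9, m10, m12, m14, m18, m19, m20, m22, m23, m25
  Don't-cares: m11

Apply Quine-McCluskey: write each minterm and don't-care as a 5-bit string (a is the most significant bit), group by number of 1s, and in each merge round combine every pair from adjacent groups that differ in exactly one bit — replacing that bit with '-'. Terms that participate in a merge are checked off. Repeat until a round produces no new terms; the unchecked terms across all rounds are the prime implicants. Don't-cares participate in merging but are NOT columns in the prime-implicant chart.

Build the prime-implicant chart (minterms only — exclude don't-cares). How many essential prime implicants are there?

4

Round 0: 00000✓ 00001✓ 00010✓ 00011✓ 00100✓ 00111✓ 01000✓ 01001✓ 01010✓ 01011✓ 01100✓ 01110✓ 10010✓ 10011✓ 10100✓ 10110✓ 10111✓ 11001✓
Round 1: -0010✓ -0011✓ -0100 -0111✓ -1001 0-000✓ 0-001✓ 0-010✓ 0-011✓ 0-100✓ 00-00✓ 00-11✓ 000-0✓ 000-1✓ 0000-✓ 0001-✓ 01-00✓ 01-10✓ 010-0✓ 010-1✓ 0100-✓ 0101-✓ 011-0✓ 10-10✓ 10-11✓ 1001-✓ 101-0 1011-✓
Round 2: -0-11 -001- 0--00 0-0-0✓ 0-0-1✓ 0-00-✓ 0-01-✓ 000--✓ 01--0 010--✓ 10-1-
Round 3: 0-0--
PIs = {-0-11, -001-, -0100, -1001, 0--00, 0-0--, 01--0, 10-1-, 101-0}
Coverage chart:
  m0: 0--00,0-0--
  m1: 0-0-- ←essential
  m2: -001-,0-0--
  m3: -0-11,-001-,0-0--
  m4: -0100,0--00
  m7: -0-11 ←essential
  m8: 0--00,0-0--,01--0
  m9: -1001,0-0--
  m10: 0-0--,01--0
  m12: 0--00,01--0
  m14: 01--0 ←essential
  m18: -001-,10-1-
  m19: -0-11,-001-,10-1-
  m20: -0100,101-0
  m22: 10-1-,101-0
  m23: -0-11,10-1-
  m25: -1001 ←essential
Essential: -0-11, -1001, 0-0--, 01--0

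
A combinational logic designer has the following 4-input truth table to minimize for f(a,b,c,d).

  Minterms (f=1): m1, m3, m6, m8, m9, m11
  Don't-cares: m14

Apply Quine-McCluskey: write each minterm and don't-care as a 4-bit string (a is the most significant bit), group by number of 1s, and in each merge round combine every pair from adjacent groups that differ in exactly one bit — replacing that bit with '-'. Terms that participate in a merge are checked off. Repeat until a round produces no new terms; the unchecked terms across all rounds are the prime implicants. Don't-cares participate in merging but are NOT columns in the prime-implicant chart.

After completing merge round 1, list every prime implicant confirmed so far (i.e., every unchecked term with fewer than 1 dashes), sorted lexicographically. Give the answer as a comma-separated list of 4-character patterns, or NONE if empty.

NONE

Round 0: 0001✓ 0011✓ 0110✓ 1000✓ 1001✓ 1011✓ 1110✓
Round 1: -001✓ -011✓ -110 00-1✓ 10-1✓ 100-
Round 2: -0-1
PIs = {-0-1, -110, 100-}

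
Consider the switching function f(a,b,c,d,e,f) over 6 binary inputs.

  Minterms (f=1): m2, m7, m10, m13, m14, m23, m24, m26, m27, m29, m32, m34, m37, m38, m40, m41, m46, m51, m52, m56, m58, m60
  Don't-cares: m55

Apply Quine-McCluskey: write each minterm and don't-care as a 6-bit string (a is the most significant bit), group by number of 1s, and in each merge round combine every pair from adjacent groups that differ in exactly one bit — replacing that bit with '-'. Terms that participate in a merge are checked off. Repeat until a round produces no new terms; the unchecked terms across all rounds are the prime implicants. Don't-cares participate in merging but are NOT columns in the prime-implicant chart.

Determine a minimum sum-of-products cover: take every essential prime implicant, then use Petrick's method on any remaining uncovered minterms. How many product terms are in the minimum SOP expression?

12

[col 0] 000010*, 000111*, 001010*, 001101*, 001110*, 010111*, 011000*, 011010*, 011011*, 011101*, 100000*, 100010*, 100101, 100110*, 101000*, 101001*, 101110*, 110011*, 110100*, 110111*, 111000*, 111010*, 111100*
[col 1] -00010, -01110, -10111, -11000*, -11010*, 0-0111, 0-1010, 0-1101, 00-010, 001-10, 0110-0*, 01101-, 1-1000, 10-000, 10-110, 100-10, 1000-0, 10100-, 11-100, 110-11, 111-00, 1110-0*
[col 2] -110-0
Prime implicants: -00010, -01110, -10111, -110-0, 0-0111, 0-1010, 0-1101, 00-010, 001-10, 01101-, 1-1000, 10-000, 10-110, 100-10, 1000-0, 100101, 10100-, 11-100, 110-11, 111-00
PI chart (minterm → PIs covering it):
  2 | -00010,00-010
  7 | 0-0111  (sole → essential)
  10 | 0-1010,00-010,001-10
  13 | 0-1101  (sole → essential)
  14 | -01110,001-10
  23 | -10111,0-0111
  24 | -110-0  (sole → essential)
  26 | -110-0,0-1010,01101-
  27 | 01101-  (sole → essential)
  29 | 0-1101  (sole → essential)
  32 | 10-000,1000-0
  34 | -00010,100-10,1000-0
  37 | 100101  (sole → essential)
  38 | 10-110,100-10
  40 | 1-1000,10-000,10100-
  41 | 10100-  (sole → essential)
  46 | -01110,10-110
  51 | 110-11  (sole → essential)
  52 | 11-100  (sole → essential)
  56 | -110-0,1-1000,111-00
  58 | -110-0  (sole → essential)
  60 | 11-100,111-00
Essential prime implicants: -110-0, 0-0111, 0-1101, 01101-, 100101, 10100-, 11-100, 110-11
Petrick residual → -00010, 001-10, 10-000, 10-110
Minimum SOP uses 12 PIs: b'c'd'ef' + bcd'f' + a'c'def + a'cde'f + a'b'cef' + a'bcd'e + ab'd'e'f' + ab'def' + ab'c'de'f + ab'cd'e' + abde'f' + abc'ef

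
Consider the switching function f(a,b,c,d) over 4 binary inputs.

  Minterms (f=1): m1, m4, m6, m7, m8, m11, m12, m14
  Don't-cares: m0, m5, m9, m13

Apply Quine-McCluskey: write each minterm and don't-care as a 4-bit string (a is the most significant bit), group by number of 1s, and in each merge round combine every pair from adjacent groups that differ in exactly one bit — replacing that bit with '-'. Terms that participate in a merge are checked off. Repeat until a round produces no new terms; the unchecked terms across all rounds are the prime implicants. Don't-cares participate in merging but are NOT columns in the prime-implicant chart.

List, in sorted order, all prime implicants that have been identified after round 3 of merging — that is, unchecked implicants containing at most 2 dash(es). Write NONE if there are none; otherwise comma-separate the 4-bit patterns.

Round 0: 0000✓ 0001✓ 0100✓ 0101✓ 0110✓ 0111✓ 1000✓ 1001✓ 1011✓ 1100✓ 1101✓ 1110✓
Round 1: -000✓ -001✓ -100✓ -101✓ -110✓ 0-00✓ 0-01✓ 000-✓ 01-0✓ 01-1✓ 010-✓ 011-✓ 1-00✓ 1-01✓ 10-1 100-✓ 11-0✓ 110-✓
Round 2: --00✓ --01✓ -00-✓ -1-0 -10-✓ 0-0-✓ 01-- 1-0-✓
Round 3: --0-
PIs = {--0-, -1-0, 01--, 10-1}

-1-0, 01--, 10-1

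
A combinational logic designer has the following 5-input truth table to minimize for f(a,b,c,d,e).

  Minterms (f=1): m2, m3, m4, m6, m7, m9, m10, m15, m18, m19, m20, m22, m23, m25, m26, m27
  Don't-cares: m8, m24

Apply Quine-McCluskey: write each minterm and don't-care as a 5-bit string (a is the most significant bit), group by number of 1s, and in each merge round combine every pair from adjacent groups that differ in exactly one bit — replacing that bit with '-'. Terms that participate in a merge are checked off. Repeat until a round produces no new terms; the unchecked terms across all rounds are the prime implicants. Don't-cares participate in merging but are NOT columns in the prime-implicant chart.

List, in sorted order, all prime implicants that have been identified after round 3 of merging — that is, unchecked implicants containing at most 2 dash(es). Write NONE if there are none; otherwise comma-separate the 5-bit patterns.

--010, -01-0, -10-0, -100-, 0-111, 1-01-, 110--

[col 0] 00010*, 00011*, 00100*, 00110*, 00111*, 01000*, 01001*, 01010*, 01111*, 10010*, 10011*, 10100*, 10110*, 10111*, 11000*, 11001*, 11010*, 11011*
[col 1] -0010*, -0011*, -0100*, -0110*, -0111*, -1000*, -1001*, -1010*, 0-010*, 0-111, 00-10*, 00-11*, 0001-*, 001-0*, 0011-*, 010-0*, 0100-*, 1-010*, 1-011*, 10-10*, 10-11*, 1001-*, 101-0*, 1011-*, 110-0*, 110-1*, 1100-*, 1101-*
[col 2] --010, -0-10*, -0-11*, -001-*, -01-0, -011-*, -10-0, -100-, 00-1-*, 1-01-, 10-1-*, 110--
[col 3] -0-1-
Prime implicants: --010, -0-1-, -01-0, -10-0, -100-, 0-111, 1-01-, 110--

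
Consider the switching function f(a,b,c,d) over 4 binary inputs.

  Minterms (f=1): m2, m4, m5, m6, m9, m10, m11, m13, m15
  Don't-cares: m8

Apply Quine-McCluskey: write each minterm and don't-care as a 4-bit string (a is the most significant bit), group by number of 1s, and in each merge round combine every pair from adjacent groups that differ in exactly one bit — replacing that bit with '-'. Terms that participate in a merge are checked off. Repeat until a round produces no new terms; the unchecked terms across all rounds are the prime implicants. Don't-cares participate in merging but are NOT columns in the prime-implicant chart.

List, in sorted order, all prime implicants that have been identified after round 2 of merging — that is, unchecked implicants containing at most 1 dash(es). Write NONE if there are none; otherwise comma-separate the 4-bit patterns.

-010, -101, 0-10, 01-0, 010-

size-2^0 implicants → 0010(✓)  0100(✓)  0101(✓)  0110(✓)  1000(✓)  1001(✓)  1010(✓)  1011(✓)  1101(✓)  1111(✓)
size-2^1 implicants → -010  -101  0-10  01-0  010-  1-01(✓)  1-11(✓)  10-0(✓)  10-1(✓)  100-(✓)  101-(✓)  11-1(✓)
size-2^2 implicants → 1--1  10--
Unchecked terms (primes): -010, -101, 0-10, 01-0, 010-, 1--1, 10--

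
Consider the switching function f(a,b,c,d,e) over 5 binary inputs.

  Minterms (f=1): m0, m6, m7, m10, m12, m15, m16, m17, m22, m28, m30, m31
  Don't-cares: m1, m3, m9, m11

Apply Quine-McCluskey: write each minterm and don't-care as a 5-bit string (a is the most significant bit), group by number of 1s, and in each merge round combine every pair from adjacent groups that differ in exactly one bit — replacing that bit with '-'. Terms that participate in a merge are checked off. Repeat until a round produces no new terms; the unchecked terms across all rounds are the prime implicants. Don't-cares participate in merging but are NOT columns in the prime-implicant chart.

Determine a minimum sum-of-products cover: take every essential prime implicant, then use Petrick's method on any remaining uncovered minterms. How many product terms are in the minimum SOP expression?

6

[col 0] 00000*, 00001*, 00011*, 00110*, 00111*, 01001*, 01010*, 01011*, 01100*, 01111*, 10000*, 10001*, 10110*, 11100*, 11110*, 11111*
[col 1] -0000*, -0001*, -0110, -1100, -1111, 0-001*, 0-011*, 0-111*, 00-11*, 000-1*, 0000-*, 0011-, 01-11*, 010-1*, 0101-, 1-110, 1000-*, 111-0, 1111-
[col 2] -000-, 0--11, 0-0-1
Prime implicants: -000-, -0110, -1100, -1111, 0--11, 0-0-1, 0011-, 0101-, 1-110, 111-0, 1111-
PI chart (minterm → PIs covering it):
  0 | -000-  (sole → essential)
  6 | -0110,0011-
  7 | 0--11,0011-
  10 | 0101-  (sole → essential)
  12 | -1100  (sole → essential)
  15 | -1111,0--11
  16 | -000-  (sole → essential)
  17 | -000-  (sole → essential)
  22 | -0110,1-110
  28 | -1100,111-0
  30 | 1-110,111-0,1111-
  31 | -1111,1111-
Essential prime implicants: -000-, -1100, 0101-
Petrick residual → -0110, 0--11, 1111-
Minimum SOP uses 6 PIs: b'c'd' + b'cde' + bcd'e' + a'de + a'bc'd + abcd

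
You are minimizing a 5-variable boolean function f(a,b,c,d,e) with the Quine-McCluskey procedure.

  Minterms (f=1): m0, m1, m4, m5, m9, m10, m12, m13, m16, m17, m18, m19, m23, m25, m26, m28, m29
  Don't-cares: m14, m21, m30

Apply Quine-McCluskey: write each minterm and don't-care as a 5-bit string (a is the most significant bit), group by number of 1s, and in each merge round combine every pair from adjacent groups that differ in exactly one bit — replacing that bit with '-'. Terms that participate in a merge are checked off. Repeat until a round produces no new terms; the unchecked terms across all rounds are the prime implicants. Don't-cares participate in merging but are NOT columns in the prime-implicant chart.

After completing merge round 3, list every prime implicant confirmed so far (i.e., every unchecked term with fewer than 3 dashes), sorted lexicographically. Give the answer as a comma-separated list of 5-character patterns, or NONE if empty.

Round 0: 00000✓ 00001✓ 00100✓ 00101✓ 01001✓ 01010✓ 01100✓ 01101✓ 01110✓ 10000✓ 10001✓ 10010✓ 10011✓ 10101✓ 10111✓ 11001✓ 11010✓ 11100✓ 11101✓ 11110✓
Round 1: -0000✓ -0001✓ -0101✓ -1001✓ -1010✓ -1100✓ -1101✓ -1110✓ 0-001✓ 0-100✓ 0-101✓ 00-00✓ 00-01✓ 0000-✓ 0010-✓ 01-01✓ 01-10✓ 011-0✓ 0110-✓ 1-001✓ 1-010 1-101✓ 10-01✓ 10-11✓ 100-0✓ 100-1✓ 1000-✓ 1001-✓ 101-1✓ 11-01✓ 11-10✓ 111-0✓ 1110-✓
Round 2: --001✓ --101✓ -0-01✓ -000- -1-01✓ -1-10 -11-0 -110- 0--01✓ 0-10- 00-0- 1--01✓ 10--1 100--
Round 3: ---01
PIs = {---01, -000-, -1-10, -11-0, -110-, 0-10-, 00-0-, 1-010, 10--1, 100--}

-000-, -1-10, -11-0, -110-, 0-10-, 00-0-, 1-010, 10--1, 100--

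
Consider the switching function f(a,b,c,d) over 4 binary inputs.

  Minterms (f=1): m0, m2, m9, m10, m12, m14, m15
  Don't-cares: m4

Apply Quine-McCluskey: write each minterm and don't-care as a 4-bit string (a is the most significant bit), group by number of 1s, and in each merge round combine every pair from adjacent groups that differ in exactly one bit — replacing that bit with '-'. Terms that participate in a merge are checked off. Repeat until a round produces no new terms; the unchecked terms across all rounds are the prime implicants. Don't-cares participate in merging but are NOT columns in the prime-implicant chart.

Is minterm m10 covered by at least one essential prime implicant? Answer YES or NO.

NO

Round 0: 0000✓ 0010✓ 0100✓ 1001 1010✓ 1100✓ 1110✓ 1111✓
Round 1: -010 -100 0-00 00-0 1-10 11-0 111-
PIs = {-010, -100, 0-00, 00-0, 1-10, 1001, 11-0, 111-}
Coverage chart:
  m0: 0-00,00-0
  m2: -010,00-0
  m9: 1001 ←essential
  m10: -010,1-10
  m12: -100,11-0
  m14: 1-10,11-0,111-
  m15: 111- ←essential
Essential: 1001, 111-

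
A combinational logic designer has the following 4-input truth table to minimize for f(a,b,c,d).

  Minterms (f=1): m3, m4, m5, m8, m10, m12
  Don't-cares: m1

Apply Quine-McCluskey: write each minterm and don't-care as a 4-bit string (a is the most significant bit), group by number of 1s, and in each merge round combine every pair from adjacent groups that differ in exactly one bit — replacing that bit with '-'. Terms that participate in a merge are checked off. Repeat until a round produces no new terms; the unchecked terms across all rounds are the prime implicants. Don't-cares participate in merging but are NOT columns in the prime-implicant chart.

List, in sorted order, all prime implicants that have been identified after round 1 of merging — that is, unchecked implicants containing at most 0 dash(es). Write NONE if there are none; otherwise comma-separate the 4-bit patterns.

NONE

Round 0: 0001✓ 0011✓ 0100✓ 0101✓ 1000✓ 1010✓ 1100✓
Round 1: -100 0-01 00-1 010- 1-00 10-0
PIs = {-100, 0-01, 00-1, 010-, 1-00, 10-0}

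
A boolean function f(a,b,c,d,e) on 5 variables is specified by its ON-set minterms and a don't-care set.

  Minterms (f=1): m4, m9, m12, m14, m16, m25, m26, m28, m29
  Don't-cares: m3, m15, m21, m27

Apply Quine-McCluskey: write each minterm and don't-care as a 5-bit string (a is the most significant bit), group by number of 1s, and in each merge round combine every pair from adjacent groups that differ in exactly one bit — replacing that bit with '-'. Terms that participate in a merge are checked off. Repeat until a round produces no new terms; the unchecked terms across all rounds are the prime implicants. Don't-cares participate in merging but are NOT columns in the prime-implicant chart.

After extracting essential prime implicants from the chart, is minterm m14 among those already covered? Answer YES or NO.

NO

Round 0: 00011 00100✓ 01001✓ 01100✓ 01110✓ 01111✓ 10000 10101✓ 11001✓ 11010✓ 11011✓ 11100✓ 11101✓
Round 1: -1001 -1100 0-100 011-0 0111- 1-101 11-01 110-1 1101- 1110-
PIs = {-1001, -1100, 0-100, 00011, 011-0, 0111-, 1-101, 10000, 11-01, 110-1, 1101-, 1110-}
Coverage chart:
  m4: 0-100 ←essential
  m9: -1001 ←essential
  m12: -1100,0-100,011-0
  m14: 011-0,0111-
  m16: 10000 ←essential
  m25: -1001,11-01,110-1
  m26: 1101- ←essential
  m28: -1100,1110-
  m29: 1-101,11-01,1110-
Essential: -1001, 0-100, 10000, 1101-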